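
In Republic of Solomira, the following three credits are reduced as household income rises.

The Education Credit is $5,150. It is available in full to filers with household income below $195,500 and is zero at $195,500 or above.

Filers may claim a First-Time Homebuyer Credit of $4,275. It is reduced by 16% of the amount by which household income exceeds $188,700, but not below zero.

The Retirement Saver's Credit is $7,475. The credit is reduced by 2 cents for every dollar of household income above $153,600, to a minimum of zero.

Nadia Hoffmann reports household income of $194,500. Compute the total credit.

Education Credit: $194,500 is below the $195,500 cutoff, so the full $5,150 applies.
First-Time Homebuyer Credit: 16% of the $5,800 excess over $188,700 is $928; credit = $4,275 − $928 = $3,347.
Retirement Saver's Credit: 2% of the $40,900 excess over $153,600 is $818; credit = $7,475 − $818 = $6,657.
Total: $5,150 + $3,347 + $6,657 = $15,154.

$15,154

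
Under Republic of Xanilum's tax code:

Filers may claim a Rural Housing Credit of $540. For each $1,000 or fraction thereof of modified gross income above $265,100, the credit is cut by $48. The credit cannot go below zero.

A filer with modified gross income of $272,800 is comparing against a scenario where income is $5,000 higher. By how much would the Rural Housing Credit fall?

$156

At $272,800 — income exceeds $265,100 by $7,700, which is 8 full-or-partial $1,000 increments; reduction = 8 × $48 = $384, leaving $156.
At $277,800 — income exceeds $265,100 by $12,700 → 13 increments × $48 = $624 ≥ base, so the credit is $0.
Lost: $156 − $0 = $156.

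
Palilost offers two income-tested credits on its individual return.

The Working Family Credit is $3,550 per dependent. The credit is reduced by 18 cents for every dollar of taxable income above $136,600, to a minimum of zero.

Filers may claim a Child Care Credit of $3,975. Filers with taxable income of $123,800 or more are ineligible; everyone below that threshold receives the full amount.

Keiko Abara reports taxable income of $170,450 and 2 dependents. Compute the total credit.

$1,007

Working Family Credit: base = 2 × $3,550 = $7,100. 18% of the $33,850 excess over $136,600 is $6,093; credit = $7,100 − $6,093 = $1,007.
Child Care Credit: $170,450 meets or exceeds the $123,800 cutoff, so the credit is $0.
Total: $1,007 + $0 = $1,007.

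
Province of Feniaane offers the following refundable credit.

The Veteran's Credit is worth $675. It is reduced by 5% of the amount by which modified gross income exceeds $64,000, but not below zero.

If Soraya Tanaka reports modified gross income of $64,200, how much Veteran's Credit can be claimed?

$665

Veteran's Credit: 5% of the $200 excess over $64,000 is $10; credit = $675 − $10 = $665.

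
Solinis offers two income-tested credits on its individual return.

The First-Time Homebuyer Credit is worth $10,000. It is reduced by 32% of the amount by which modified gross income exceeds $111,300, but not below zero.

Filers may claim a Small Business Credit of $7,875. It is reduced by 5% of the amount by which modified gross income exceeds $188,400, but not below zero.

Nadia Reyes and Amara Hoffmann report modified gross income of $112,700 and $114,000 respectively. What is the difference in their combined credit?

$416

Nadia ($112,700): First-Time Homebuyer Credit: 32% of the $1,400 excess over $111,300 is $448; credit = $10,000 − $448 = $9,552. Small Business Credit: $112,700 is at or below the $188,400 threshold, so the full $7,875 applies. total $9,552 + $7,875 = $17,427
Amara ($114,000): First-Time Homebuyer Credit: 32% of the $2,700 excess over $111,300 is $864; credit = $10,000 − $864 = $9,136. Small Business Credit: $114,000 is at or below the $188,400 threshold, so the full $7,875 applies. total $9,136 + $7,875 = $17,011
Difference: |$17,427 − $17,011| = $416.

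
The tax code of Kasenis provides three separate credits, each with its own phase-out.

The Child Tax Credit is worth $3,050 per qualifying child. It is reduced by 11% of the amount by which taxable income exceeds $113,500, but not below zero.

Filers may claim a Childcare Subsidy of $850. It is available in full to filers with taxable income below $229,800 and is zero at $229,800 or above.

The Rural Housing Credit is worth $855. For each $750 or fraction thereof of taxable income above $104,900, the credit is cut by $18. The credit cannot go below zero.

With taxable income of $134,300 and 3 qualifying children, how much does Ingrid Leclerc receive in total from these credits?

$7,847

Child Tax Credit: base = 3 × $3,050 = $9,150. 11% of the $20,800 excess over $113,500 is $2,288; credit = $9,150 − $2,288 = $6,862.
Childcare Subsidy: $134,300 is below the $229,800 cutoff, so the full $850 applies.
Rural Housing Credit: income exceeds $104,900 by $29,400, which is 40 full-or-partial $750 increments; reduction = 40 × $18 = $720, leaving $135.
Total: $6,862 + $850 + $135 = $7,847.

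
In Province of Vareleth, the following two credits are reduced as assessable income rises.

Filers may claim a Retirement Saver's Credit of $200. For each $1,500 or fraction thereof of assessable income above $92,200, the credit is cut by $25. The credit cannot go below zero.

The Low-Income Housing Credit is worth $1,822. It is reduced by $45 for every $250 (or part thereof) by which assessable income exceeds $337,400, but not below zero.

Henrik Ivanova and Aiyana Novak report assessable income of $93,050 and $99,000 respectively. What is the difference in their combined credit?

Henrik ($93,050): Retirement Saver's Credit: income exceeds $92,200 by $850, which is 1 full-or-partial $1,500 increment; reduction = 1 × $25 = $25, leaving $175. Low-Income Housing Credit: $93,050 is at or below the $337,400 threshold, so the full $1,822 applies. total $175 + $1,822 = $1,997
Aiyana ($99,000): Retirement Saver's Credit: income exceeds $92,200 by $6,800, which is 5 full-or-partial $1,500 increments; reduction = 5 × $25 = $125, leaving $75. Low-Income Housing Credit: $99,000 is at or below the $337,400 threshold, so the full $1,822 applies. total $75 + $1,822 = $1,897
Difference: |$1,997 − $1,897| = $100.

$100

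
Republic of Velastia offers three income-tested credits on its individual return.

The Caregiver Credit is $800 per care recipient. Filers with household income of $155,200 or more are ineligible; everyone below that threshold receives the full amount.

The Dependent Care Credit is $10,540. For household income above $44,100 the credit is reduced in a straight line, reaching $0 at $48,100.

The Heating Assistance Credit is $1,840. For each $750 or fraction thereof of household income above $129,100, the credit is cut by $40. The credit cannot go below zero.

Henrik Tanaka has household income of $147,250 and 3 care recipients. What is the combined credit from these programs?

$3,240

Caregiver Credit: base = 3 × $800 = $2,400. $147,250 is below the $155,200 cutoff, so the full $2,400 applies.
Dependent Care Credit: $147,250 is at or above $48,100, so the credit is $0.
Heating Assistance Credit: income exceeds $129,100 by $18,150, which is 25 full-or-partial $750 increments; reduction = 25 × $40 = $1,000, leaving $840.
Total: $2,400 + $0 + $840 = $3,240.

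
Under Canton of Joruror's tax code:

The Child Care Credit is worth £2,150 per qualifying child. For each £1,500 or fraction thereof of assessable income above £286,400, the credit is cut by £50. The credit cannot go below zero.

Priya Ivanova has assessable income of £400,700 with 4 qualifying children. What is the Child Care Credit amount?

£4,750

Child Care Credit: base = 4 × £2,150 = £8,600. income exceeds £286,400 by £114,300, which is 77 full-or-partial £1,500 increments; reduction = 77 × £50 = £3,850, leaving £4,750.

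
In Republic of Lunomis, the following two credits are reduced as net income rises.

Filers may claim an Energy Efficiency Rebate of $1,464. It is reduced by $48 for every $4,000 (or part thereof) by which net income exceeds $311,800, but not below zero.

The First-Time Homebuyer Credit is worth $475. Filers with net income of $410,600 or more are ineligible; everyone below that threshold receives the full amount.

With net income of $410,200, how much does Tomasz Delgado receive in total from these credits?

$739

Energy Efficiency Rebate: income exceeds $311,800 by $98,400, which is 25 full-or-partial $4,000 increments; reduction = 25 × $48 = $1,200, leaving $264.
First-Time Homebuyer Credit: $410,200 is below the $410,600 cutoff, so the full $475 applies.
Total: $264 + $475 = $739.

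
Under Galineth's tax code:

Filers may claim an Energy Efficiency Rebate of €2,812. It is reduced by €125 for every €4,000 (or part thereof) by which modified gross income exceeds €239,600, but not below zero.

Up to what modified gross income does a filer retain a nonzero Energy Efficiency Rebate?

€327,600

After 22 increments the reduction is 22 × €125 = €2,750, leaving €62; one more increment wipes it out. Increment 22 ends at excess 22 × €4,000 = €88,000, so the highest qualifying income is €239,600 + €88,000 = €327,600.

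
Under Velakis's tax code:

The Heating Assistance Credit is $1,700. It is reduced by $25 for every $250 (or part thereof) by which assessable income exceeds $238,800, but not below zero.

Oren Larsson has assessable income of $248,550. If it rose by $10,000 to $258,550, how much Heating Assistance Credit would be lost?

$725

At $248,550 — income exceeds $238,800 by $9,750, which is 39 full-or-partial $250 increments; reduction = 39 × $25 = $975, leaving $725.
At $258,550 — income exceeds $238,800 by $19,750 → 79 increments × $25 = $1,975 ≥ base, so the credit is $0.
Lost: $725 − $0 = $725.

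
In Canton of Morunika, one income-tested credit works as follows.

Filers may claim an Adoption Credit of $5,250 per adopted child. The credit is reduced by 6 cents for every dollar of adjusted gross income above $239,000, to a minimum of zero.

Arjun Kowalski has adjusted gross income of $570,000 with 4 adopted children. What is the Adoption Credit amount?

$1,140

Adoption Credit: base = 4 × $5,250 = $21,000. 6% of the $331,000 excess over $239,000 is $19,860; credit = $21,000 − $19,860 = $1,140.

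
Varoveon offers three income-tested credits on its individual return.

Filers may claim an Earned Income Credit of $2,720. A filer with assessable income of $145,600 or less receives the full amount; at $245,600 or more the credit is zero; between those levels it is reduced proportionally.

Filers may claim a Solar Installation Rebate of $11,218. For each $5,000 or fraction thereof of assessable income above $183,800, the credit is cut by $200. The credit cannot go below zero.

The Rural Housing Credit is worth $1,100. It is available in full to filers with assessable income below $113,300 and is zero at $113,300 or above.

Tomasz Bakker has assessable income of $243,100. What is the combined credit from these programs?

$8,886

Earned Income Credit: $243,100 is $97,500 into a $100,000 phase-out range, leaving 2,500/100,000 of the credit: $2,720 × 2,500/100,000 = $68.
Solar Installation Rebate: income exceeds $183,800 by $59,300, which is 12 full-or-partial $5,000 increments; reduction = 12 × $200 = $2,400, leaving $8,818.
Rural Housing Credit: $243,100 meets or exceeds the $113,300 cutoff, so the credit is $0.
Total: $68 + $8,818 + $0 = $8,886.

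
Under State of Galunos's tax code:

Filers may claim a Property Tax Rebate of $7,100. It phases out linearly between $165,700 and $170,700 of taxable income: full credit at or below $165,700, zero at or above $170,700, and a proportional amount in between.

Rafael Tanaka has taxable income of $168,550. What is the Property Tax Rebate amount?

$3,053

Property Tax Rebate: $168,550 is $2,850 into a $5,000 phase-out range, leaving 2,150/5,000 of the credit: $7,100 × 2,150/5,000 = $3,053.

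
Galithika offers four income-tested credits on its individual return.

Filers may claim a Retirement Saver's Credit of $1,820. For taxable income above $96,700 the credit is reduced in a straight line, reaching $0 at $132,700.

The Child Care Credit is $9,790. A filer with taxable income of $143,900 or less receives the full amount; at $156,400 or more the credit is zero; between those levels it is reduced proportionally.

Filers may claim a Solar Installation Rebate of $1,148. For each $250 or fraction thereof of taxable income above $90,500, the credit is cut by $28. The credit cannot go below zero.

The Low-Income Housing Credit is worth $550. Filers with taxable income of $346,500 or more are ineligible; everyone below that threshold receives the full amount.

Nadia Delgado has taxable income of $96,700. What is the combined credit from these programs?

$12,608

Retirement Saver's Credit: $96,700 is at or below the $96,700 threshold, so the full $1,820 applies.
Child Care Credit: $96,700 is at or below the $143,900 threshold, so the full $9,790 applies.
Solar Installation Rebate: income exceeds $90,500 by $6,200, which is 25 full-or-partial $250 increments; reduction = 25 × $28 = $700, leaving $448.
Low-Income Housing Credit: $96,700 is below the $346,500 cutoff, so the full $550 applies.
Total: $1,820 + $9,790 + $448 + $550 = $12,608.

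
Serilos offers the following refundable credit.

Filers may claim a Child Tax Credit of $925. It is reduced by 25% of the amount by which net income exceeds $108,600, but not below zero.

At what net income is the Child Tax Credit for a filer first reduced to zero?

The credit falls by 25% of each dollar above $108,600, so it reaches zero when the excess is $925 / 25% = $3,700: income = $108,600 + $3,700 = $112,300.

$112,300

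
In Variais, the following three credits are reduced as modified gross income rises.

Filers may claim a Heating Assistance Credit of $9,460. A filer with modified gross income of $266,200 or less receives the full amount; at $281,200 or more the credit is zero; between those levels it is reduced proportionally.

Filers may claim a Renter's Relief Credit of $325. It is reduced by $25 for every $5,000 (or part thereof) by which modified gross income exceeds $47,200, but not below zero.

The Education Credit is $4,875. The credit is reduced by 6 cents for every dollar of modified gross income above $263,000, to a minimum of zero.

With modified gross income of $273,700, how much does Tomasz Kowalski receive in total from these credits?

$8,963

Heating Assistance Credit: $273,700 is $7,500 into a $15,000 phase-out range, leaving 7,500/15,000 of the credit: $9,460 × 7,500/15,000 = $4,730.
Renter's Relief Credit: income exceeds $47,200 by $226,500 → 46 increments × $25 = $1,150 ≥ base, so the credit is $0.
Education Credit: 6% of the $10,700 excess over $263,000 is $642; credit = $4,875 − $642 = $4,233.
Total: $4,730 + $0 + $4,233 = $8,963.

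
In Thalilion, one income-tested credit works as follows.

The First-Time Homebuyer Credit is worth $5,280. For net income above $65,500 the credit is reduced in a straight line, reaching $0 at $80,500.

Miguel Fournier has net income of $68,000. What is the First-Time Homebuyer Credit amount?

First-Time Homebuyer Credit: $68,000 is $2,500 into a $15,000 phase-out range, leaving 12,500/15,000 of the credit: $5,280 × 12,500/15,000 = $4,400.

$4,400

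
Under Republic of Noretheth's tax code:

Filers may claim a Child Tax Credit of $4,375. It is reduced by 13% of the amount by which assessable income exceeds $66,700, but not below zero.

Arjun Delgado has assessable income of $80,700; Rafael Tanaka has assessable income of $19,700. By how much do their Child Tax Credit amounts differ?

$1,820

Arjun ($80,700): Child Tax Credit: 13% of the $14,000 excess over $66,700 is $1,820; credit = $4,375 − $1,820 = $2,555.
Rafael ($19,700): Child Tax Credit: $19,700 is at or below the $66,700 threshold, so the full $4,375 applies.
Difference: |$2,555 − $4,375| = $1,820.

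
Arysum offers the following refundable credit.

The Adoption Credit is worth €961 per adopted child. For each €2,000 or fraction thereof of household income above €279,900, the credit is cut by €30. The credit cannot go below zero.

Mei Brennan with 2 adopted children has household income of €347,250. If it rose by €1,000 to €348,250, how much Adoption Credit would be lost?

€30

At €347,250 — base = 2 × €961 = €1,922. income exceeds €279,900 by €67,350, which is 34 full-or-partial €2,000 increments; reduction = 34 × €30 = €1,020, leaving €902.
At €348,250 — base = 2 × €961 = €1,922. income exceeds €279,900 by €68,350, which is 35 full-or-partial €2,000 increments; reduction = 35 × €30 = €1,050, leaving €872.
Lost: €902 − €872 = €30.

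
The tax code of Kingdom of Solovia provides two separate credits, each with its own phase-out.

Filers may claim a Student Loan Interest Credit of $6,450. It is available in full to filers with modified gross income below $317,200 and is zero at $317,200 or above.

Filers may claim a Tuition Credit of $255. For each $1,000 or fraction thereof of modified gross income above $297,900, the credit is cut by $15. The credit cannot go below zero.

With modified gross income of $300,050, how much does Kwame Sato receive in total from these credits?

Student Loan Interest Credit: $300,050 is below the $317,200 cutoff, so the full $6,450 applies.
Tuition Credit: income exceeds $297,900 by $2,150, which is 3 full-or-partial $1,000 increments; reduction = 3 × $15 = $45, leaving $210.
Total: $6,450 + $210 = $6,660.

$6,660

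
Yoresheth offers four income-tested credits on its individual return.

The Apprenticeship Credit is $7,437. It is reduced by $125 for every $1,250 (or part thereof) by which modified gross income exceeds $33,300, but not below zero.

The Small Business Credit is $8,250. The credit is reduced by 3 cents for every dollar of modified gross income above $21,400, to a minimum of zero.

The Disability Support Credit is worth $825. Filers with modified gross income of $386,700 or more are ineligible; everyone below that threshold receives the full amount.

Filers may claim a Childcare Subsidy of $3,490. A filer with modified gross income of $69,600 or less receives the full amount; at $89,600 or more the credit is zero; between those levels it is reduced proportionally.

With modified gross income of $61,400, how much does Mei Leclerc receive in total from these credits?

$15,927

Apprenticeship Credit: income exceeds $33,300 by $28,100, which is 23 full-or-partial $1,250 increments; reduction = 23 × $125 = $2,875, leaving $4,562.
Small Business Credit: 3% of the $40,000 excess over $21,400 is $1,200; credit = $8,250 − $1,200 = $7,050.
Disability Support Credit: $61,400 is below the $386,700 cutoff, so the full $825 applies.
Childcare Subsidy: $61,400 is at or below the $69,600 threshold, so the full $3,490 applies.
Total: $4,562 + $7,050 + $825 + $3,490 = $15,927.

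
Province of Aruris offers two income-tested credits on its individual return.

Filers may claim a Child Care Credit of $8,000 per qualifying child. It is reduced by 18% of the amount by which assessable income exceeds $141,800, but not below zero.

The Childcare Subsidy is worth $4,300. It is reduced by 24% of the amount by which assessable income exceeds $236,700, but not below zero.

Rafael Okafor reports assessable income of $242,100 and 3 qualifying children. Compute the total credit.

$8,950

Child Care Credit: base = 3 × $8,000 = $24,000. 18% of the $100,300 excess over $141,800 is $18,054; credit = $24,000 − $18,054 = $5,946.
Childcare Subsidy: 24% of the $5,400 excess over $236,700 is $1,296; credit = $4,300 − $1,296 = $3,004.
Total: $5,946 + $3,004 = $8,950.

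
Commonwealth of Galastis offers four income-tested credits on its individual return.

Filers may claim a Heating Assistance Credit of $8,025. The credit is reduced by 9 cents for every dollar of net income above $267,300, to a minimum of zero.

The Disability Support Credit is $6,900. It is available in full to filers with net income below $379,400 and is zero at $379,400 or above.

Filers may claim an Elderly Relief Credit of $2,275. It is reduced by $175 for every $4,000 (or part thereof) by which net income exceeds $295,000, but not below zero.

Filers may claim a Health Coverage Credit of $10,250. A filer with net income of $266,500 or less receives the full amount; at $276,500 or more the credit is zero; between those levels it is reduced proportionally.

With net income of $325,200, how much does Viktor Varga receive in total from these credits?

Heating Assistance Credit: 9% of the $57,900 excess over $267,300 is $5,211; credit = $8,025 − $5,211 = $2,814.
Disability Support Credit: $325,200 is below the $379,400 cutoff, so the full $6,900 applies.
Elderly Relief Credit: income exceeds $295,000 by $30,200, which is 8 full-or-partial $4,000 increments; reduction = 8 × $175 = $1,400, leaving $875.
Health Coverage Credit: $325,200 is at or above $276,500, so the credit is $0.
Total: $2,814 + $6,900 + $875 + $0 = $10,589.

$10,589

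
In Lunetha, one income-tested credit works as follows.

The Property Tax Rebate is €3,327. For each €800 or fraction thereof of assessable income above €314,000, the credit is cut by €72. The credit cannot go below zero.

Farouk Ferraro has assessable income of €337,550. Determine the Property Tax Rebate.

€1,167

Property Tax Rebate: income exceeds €314,000 by €23,550, which is 30 full-or-partial €800 increments; reduction = 30 × €72 = €2,160, leaving €1,167.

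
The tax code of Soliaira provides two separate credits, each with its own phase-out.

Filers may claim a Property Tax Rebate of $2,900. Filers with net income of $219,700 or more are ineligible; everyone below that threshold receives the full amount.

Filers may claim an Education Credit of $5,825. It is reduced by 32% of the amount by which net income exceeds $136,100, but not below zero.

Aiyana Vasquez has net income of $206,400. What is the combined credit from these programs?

$2,900

Property Tax Rebate: $206,400 is below the $219,700 cutoff, so the full $2,900 applies.
Education Credit: 32% of the $70,300 excess over $136,100 is $22,496 ≥ base, so the credit is $0.
Total: $2,900 + $0 = $2,900.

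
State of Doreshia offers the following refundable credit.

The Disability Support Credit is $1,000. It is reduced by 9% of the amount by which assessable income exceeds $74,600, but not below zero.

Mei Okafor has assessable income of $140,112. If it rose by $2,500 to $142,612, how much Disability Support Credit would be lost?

$0

At $140,112 — 9% of the $65,512 excess over $74,600 is $5,896.08 ≥ base, so the credit is $0.
At $142,612 — 9% of the $68,012 excess over $74,600 is $6,121.08 ≥ base, so the credit is $0.
Lost: $0 − $0 = $0.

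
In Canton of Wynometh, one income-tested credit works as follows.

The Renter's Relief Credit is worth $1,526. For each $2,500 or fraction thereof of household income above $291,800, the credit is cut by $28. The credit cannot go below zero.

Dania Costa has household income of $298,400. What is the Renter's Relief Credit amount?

$1,442

Renter's Relief Credit: income exceeds $291,800 by $6,600, which is 3 full-or-partial $2,500 increments; reduction = 3 × $28 = $84, leaving $1,442.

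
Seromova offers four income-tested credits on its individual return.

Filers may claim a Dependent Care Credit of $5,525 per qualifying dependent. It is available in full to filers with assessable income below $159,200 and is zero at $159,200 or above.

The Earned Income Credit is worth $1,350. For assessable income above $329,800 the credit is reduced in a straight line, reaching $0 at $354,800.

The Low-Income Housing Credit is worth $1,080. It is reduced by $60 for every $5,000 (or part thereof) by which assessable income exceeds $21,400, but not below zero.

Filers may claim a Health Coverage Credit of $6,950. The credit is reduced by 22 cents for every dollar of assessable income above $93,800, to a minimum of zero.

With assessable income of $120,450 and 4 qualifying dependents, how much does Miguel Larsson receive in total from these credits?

Dependent Care Credit: base = 4 × $5,525 = $22,100. $120,450 is below the $159,200 cutoff, so the full $22,100 applies.
Earned Income Credit: $120,450 is at or below the $329,800 threshold, so the full $1,350 applies.
Low-Income Housing Credit: income exceeds $21,400 by $99,050 → 20 increments × $60 = $1,200 ≥ base, so the credit is $0.
Health Coverage Credit: 22% of the $26,650 excess over $93,800 is $5,863; credit = $6,950 − $5,863 = $1,087.
Total: $22,100 + $1,350 + $0 + $1,087 = $24,537.

$24,537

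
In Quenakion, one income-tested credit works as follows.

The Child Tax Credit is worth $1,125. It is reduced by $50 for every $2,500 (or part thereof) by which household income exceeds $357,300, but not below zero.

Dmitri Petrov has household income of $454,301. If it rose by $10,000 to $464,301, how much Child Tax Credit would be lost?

At $454,301 — income exceeds $357,300 by $97,001 → 39 increments × $50 = $1,950 ≥ base, so the credit is $0.
At $464,301 — income exceeds $357,300 by $107,001 → 43 increments × $50 = $2,150 ≥ base, so the credit is $0.
Lost: $0 − $0 = $0.

$0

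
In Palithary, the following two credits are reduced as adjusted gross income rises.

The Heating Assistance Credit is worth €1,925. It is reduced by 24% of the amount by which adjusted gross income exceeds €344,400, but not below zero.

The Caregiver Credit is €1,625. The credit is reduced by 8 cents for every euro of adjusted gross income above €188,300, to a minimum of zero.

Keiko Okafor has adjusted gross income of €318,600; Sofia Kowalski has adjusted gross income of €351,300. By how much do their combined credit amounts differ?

€1,656

Keiko (€318,600): Heating Assistance Credit: €318,600 is at or below the €344,400 threshold, so the full €1,925 applies. Caregiver Credit: 8% of the €130,300 excess over €188,300 is €10,424 ≥ base, so the credit is €0. total €1,925 + €0 = €1,925
Sofia (€351,300): Heating Assistance Credit: 24% of the €6,900 excess over €344,400 is €1,656; credit = €1,925 − €1,656 = €269. Caregiver Credit: 8% of the €163,000 excess over €188,300 is €13,040 ≥ base, so the credit is €0. total €269 + €0 = €269
Difference: |€1,925 − €269| = €1,656.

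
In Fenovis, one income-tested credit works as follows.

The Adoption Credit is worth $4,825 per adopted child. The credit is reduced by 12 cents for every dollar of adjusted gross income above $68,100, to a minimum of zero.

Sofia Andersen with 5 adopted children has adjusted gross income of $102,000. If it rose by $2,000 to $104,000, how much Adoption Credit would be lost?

$240

At $102,000 — base = 5 × $4,825 = $24,125. 12% of the $33,900 excess over $68,100 is $4,068; credit = $24,125 − $4,068 = $20,057.
At $104,000 — base = 5 × $4,825 = $24,125. 12% of the $35,900 excess over $68,100 is $4,308; credit = $24,125 − $4,308 = $19,817.
Lost: $20,057 − $19,817 = $240.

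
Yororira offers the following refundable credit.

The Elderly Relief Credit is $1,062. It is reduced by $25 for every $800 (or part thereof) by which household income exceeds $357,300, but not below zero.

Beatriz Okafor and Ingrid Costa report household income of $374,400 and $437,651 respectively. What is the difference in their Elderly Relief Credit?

Beatriz ($374,400): Elderly Relief Credit: income exceeds $357,300 by $17,100, which is 22 full-or-partial $800 increments; reduction = 22 × $25 = $550, leaving $512.
Ingrid ($437,651): Elderly Relief Credit: income exceeds $357,300 by $80,351 → 101 increments × $25 = $2,525 ≥ base, so the credit is $0.
Difference: |$512 − $0| = $512.

$512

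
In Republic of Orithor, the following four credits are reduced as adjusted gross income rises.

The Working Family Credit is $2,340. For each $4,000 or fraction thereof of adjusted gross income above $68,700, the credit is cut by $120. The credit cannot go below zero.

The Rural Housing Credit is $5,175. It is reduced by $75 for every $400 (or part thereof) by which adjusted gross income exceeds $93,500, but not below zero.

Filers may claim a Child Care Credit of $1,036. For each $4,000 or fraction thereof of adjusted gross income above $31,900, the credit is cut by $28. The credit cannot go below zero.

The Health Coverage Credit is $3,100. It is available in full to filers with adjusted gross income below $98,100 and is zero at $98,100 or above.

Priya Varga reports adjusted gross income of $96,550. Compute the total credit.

$9,735

Working Family Credit: income exceeds $68,700 by $27,850, which is 7 full-or-partial $4,000 increments; reduction = 7 × $120 = $840, leaving $1,500.
Rural Housing Credit: income exceeds $93,500 by $3,050, which is 8 full-or-partial $400 increments; reduction = 8 × $75 = $600, leaving $4,575.
Child Care Credit: income exceeds $31,900 by $64,650, which is 17 full-or-partial $4,000 increments; reduction = 17 × $28 = $476, leaving $560.
Health Coverage Credit: $96,550 is below the $98,100 cutoff, so the full $3,100 applies.
Total: $1,500 + $4,575 + $560 + $3,100 = $9,735.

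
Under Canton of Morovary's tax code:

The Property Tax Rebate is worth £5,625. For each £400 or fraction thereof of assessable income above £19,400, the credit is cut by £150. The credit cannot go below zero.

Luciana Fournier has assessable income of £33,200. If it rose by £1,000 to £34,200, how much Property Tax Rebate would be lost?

£300

At £33,200 — income exceeds £19,400 by £13,800, which is 35 full-or-partial £400 increments; reduction = 35 × £150 = £5,250, leaving £375.
At £34,200 — income exceeds £19,400 by £14,800, which is 37 full-or-partial £400 increments; reduction = 37 × £150 = £5,550, leaving £75.
Lost: £375 − £75 = £300.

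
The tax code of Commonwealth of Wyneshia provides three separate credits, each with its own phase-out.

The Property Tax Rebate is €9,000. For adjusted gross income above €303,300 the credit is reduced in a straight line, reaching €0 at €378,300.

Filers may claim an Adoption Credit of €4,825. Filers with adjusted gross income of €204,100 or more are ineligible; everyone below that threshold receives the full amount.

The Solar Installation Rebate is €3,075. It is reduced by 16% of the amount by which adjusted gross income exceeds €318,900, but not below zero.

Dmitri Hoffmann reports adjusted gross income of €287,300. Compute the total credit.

€12,075

Property Tax Rebate: €287,300 is at or below the €303,300 threshold, so the full €9,000 applies.
Adoption Credit: €287,300 meets or exceeds the €204,100 cutoff, so the credit is €0.
Solar Installation Rebate: €287,300 is at or below the €318,900 threshold, so the full €3,075 applies.
Total: €9,000 + €0 + €3,075 = €12,075.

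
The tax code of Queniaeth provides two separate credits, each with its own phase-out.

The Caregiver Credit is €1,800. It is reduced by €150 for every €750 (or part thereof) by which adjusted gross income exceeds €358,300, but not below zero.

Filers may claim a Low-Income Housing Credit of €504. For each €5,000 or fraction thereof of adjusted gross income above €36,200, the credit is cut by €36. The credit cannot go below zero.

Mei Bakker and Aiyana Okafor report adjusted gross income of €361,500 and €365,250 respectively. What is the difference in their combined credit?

Mei (€361,500): Caregiver Credit: income exceeds €358,300 by €3,200, which is 5 full-or-partial €750 increments; reduction = 5 × €150 = €750, leaving €1,050. Low-Income Housing Credit: income exceeds €36,200 by €325,300 → 66 increments × €36 = €2,376 ≥ base, so the credit is €0. total €1,050 + €0 = €1,050
Aiyana (€365,250): Caregiver Credit: income exceeds €358,300 by €6,950, which is 10 full-or-partial €750 increments; reduction = 10 × €150 = €1,500, leaving €300. Low-Income Housing Credit: income exceeds €36,200 by €329,050 → 66 increments × €36 = €2,376 ≥ base, so the credit is €0. total €300 + €0 = €300
Difference: |€1,050 − €300| = €750.

€750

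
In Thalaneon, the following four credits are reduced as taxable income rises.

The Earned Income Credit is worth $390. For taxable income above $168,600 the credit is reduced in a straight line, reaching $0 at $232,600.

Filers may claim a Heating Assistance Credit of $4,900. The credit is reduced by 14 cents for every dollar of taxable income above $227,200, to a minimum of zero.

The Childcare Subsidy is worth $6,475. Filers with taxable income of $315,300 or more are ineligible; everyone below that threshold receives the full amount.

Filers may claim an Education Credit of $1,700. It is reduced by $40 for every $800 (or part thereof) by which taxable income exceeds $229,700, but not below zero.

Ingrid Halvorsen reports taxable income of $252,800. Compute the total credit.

$8,331

Earned Income Credit: $252,800 is at or above $232,600, so the credit is $0.
Heating Assistance Credit: 14% of the $25,600 excess over $227,200 is $3,584; credit = $4,900 − $3,584 = $1,316.
Childcare Subsidy: $252,800 is below the $315,300 cutoff, so the full $6,475 applies.
Education Credit: income exceeds $229,700 by $23,100, which is 29 full-or-partial $800 increments; reduction = 29 × $40 = $1,160, leaving $540.
Total: $0 + $1,316 + $6,475 + $540 = $8,331.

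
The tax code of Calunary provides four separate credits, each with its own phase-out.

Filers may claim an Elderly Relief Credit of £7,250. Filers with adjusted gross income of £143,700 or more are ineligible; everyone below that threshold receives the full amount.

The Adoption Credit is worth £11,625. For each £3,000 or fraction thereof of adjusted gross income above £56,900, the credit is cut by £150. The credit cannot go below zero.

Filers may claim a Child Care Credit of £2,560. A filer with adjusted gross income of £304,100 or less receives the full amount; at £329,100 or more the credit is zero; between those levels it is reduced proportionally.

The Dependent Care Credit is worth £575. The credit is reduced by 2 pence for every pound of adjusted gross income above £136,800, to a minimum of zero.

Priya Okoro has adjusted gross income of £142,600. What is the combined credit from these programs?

Elderly Relief Credit: £142,600 is below the £143,700 cutoff, so the full £7,250 applies.
Adoption Credit: income exceeds £56,900 by £85,700, which is 29 full-or-partial £3,000 increments; reduction = 29 × £150 = £4,350, leaving £7,275.
Child Care Credit: £142,600 is at or below the £304,100 threshold, so the full £2,560 applies.
Dependent Care Credit: 2% of the £5,800 excess over £136,800 is £116; credit = £575 − £116 = £459.
Total: £7,250 + £7,275 + £2,560 + £459 = £17,544.

£17,544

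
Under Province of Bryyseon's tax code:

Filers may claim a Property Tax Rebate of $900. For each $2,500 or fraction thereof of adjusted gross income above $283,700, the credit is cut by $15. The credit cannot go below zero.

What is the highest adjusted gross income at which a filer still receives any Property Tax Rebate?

After 59 increments the reduction is 59 × $15 = $885, leaving $15; one more increment wipes it out. Increment 59 ends at excess 59 × $2,500 = $147,500, so the highest qualifying income is $283,700 + $147,500 = $431,200.

$431,200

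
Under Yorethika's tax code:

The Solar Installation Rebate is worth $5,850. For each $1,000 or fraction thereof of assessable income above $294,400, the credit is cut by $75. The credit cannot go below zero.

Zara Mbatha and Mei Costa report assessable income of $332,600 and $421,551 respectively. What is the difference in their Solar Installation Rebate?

$2,925

Zara ($332,600): Solar Installation Rebate: income exceeds $294,400 by $38,200, which is 39 full-or-partial $1,000 increments; reduction = 39 × $75 = $2,925, leaving $2,925.
Mei ($421,551): Solar Installation Rebate: income exceeds $294,400 by $127,151 → 128 increments × $75 = $9,600 ≥ base, so the credit is $0.
Difference: |$2,925 − $0| = $2,925.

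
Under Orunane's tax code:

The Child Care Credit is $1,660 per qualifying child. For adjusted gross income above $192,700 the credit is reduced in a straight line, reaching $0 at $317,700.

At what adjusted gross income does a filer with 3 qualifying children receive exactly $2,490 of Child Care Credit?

$255,200

Full credit = 3 × $1,660 = $4,980.
$2,490 is 2,490/4,980 of the full $4,980, so 2,490/4,980 of the $125,000 range has been used: income = $192,700 + $125,000 × 2,490/4,980 = $255,200.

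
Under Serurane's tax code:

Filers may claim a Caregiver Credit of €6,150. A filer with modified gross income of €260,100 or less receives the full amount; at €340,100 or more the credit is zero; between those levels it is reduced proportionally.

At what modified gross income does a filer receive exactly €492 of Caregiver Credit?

€333,700

€492 is 492/6,150 of the full €6,150, so 5,658/6,150 of the €80,000 range has been used: income = €260,100 + €80,000 × 5,658/6,150 = €333,700.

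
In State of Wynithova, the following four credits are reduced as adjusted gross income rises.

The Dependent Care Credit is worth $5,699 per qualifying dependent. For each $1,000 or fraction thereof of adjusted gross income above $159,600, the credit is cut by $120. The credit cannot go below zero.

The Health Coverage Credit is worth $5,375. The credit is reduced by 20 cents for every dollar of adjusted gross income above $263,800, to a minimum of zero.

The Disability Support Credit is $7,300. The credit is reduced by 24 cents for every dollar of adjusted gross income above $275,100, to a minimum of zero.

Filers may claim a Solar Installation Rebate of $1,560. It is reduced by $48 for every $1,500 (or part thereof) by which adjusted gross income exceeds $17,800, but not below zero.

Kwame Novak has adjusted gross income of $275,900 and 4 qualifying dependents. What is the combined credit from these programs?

Dependent Care Credit: base = 4 × $5,699 = $22,796. income exceeds $159,600 by $116,300, which is 117 full-or-partial $1,000 increments; reduction = 117 × $120 = $14,040, leaving $8,756.
Health Coverage Credit: 20% of the $12,100 excess over $263,800 is $2,420; credit = $5,375 − $2,420 = $2,955.
Disability Support Credit: 24% of the $800 excess over $275,100 is $192; credit = $7,300 − $192 = $7,108.
Solar Installation Rebate: income exceeds $17,800 by $258,100 → 173 increments × $48 = $8,304 ≥ base, so the credit is $0.
Total: $8,756 + $2,955 + $7,108 + $0 = $18,819.

$18,819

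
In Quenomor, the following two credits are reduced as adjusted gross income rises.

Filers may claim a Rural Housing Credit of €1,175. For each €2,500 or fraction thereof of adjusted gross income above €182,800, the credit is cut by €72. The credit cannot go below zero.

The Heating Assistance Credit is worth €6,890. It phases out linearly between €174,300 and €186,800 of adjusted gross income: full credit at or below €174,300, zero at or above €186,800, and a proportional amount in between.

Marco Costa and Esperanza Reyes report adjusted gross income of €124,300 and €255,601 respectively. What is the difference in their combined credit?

Marco (€124,300): Rural Housing Credit: €124,300 is at or below the €182,800 threshold, so the full €1,175 applies. Heating Assistance Credit: €124,300 is at or below the €174,300 threshold, so the full €6,890 applies. total €1,175 + €6,890 = €8,065
Esperanza (€255,601): Rural Housing Credit: income exceeds €182,800 by €72,801 → 30 increments × €72 = €2,160 ≥ base, so the credit is €0. Heating Assistance Credit: €255,601 is at or above €186,800, so the credit is €0. total €0 + €0 = €0
Difference: |€8,065 − €0| = €8,065.

€8,065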